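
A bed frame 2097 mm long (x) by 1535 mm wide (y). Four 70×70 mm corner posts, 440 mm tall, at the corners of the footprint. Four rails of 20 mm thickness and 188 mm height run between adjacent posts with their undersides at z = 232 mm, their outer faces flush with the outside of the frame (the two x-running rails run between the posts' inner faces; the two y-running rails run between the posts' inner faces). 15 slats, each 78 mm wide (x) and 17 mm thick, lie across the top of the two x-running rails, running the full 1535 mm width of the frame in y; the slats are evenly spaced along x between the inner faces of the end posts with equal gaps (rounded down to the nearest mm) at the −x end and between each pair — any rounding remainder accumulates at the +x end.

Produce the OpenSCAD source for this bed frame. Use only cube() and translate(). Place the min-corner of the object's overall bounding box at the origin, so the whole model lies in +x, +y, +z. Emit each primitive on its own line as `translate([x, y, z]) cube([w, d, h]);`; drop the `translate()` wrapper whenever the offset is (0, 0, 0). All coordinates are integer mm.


// slat z = rail_z + rail_h = 232 + 188 = 420
// slat gap = ⌊(1957 − 15·78) / 16⌋ = 49
cube([70, 70, 440]);
translate([0, 1465, 0]) cube([70, 70, 440]);
translate([2027, 0, 0]) cube([70, 70, 440]);
translate([2027, 1465, 0]) cube([70, 70, 440]);
translate([70, 0, 232]) cube([1957, 20, 188]);
translate([70, 1515, 232]) cube([1957, 20, 188]);
translate([0, 70, 232]) cube([20, 1395, 188]);
translate([2077, 70, 232]) cube([20, 1395, 188]);
translate([119, 0, 420]) cube([78, 1535, 17]);
translate([246, 0, 420]) cube([78, 1535, 17]);
translate([373, 0, 420]) cube([78, 1535, 17]);
translate([500, 0, 420]) cube([78, 1535, 17]);
translate([627, 0, 420]) cube([78, 1535, 17]);
translate([754, 0, 420]) cube([78, 1535, 17]);
translate([881, 0, 420]) cube([78, 1535, 17]);
translate([1008, 0, 420]) cube([78, 1535, 17]);
translate([1135, 0, 420]) cube([78, 1535, 17]);
translate([1262, 0, 420]) cube([78, 1535, 17]);
translate([1389, 0, 420]) cube([78, 1535, 17]);
translate([1516, 0, 420]) cube([78, 1535, 17]);
translate([1643, 0, 420]) cube([78, 1535, 17]);
translate([1770, 0, 420]) cube([78, 1535, 17]);
translate([1897, 0, 420]) cube([78, 1535, 17]);


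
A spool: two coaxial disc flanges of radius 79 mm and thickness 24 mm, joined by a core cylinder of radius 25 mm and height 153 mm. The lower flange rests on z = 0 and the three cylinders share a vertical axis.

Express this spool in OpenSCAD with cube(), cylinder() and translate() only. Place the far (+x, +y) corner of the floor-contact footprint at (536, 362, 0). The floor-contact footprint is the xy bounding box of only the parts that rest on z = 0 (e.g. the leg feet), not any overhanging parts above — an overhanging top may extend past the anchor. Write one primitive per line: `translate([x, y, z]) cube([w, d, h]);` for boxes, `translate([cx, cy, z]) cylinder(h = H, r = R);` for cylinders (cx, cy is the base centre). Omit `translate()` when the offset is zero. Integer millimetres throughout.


translate([457, 283, 0]) cylinder(h = 24, r = 79);
translate([457, 283, 24]) cylinder(h = 153, r = 25);
translate([457, 283, 177]) cylinder(h = 24, r = 79);


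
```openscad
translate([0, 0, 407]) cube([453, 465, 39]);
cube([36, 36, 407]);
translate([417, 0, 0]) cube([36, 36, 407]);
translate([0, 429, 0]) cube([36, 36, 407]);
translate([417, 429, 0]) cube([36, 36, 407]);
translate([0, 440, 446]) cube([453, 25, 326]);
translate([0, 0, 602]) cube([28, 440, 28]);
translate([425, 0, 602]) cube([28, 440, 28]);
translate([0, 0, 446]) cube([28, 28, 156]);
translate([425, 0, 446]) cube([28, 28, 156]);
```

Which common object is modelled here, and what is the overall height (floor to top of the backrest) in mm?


A chair. The overall height is 772 mm.

A slab on four corner posts with a tall panel at the back — a chair. The seat slab sits at z = 407 with thickness 39, and the 326 mm backrest starts at the seat top, so the overall height is 407 + 39 + 326 = 772 mm.


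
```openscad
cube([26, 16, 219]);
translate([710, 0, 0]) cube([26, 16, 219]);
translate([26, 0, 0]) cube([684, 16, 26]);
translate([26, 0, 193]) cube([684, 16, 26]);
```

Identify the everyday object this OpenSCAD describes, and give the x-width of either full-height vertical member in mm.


A picture frame. The border width is 26 mm.

Four thin pieces enclosing a rectangular opening — a picture frame. The two full-height stiles are 219 mm tall; the top rail sits at z = 193 and is 26 mm tall, so the border above the opening is 219 − 193 = 26 mm, matching the stile x-width.


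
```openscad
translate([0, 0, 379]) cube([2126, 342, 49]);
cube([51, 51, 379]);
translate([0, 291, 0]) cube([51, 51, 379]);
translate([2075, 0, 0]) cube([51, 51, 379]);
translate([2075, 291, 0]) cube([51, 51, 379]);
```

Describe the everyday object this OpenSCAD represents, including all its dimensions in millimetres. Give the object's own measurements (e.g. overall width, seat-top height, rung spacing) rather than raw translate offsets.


A long wooden bench with a 2126 mm (x) × 342 mm (y) seat, 49 mm thick, its top surface 428 mm above the floor. Four 51 mm square legs at the seat corners, flush with the edges, run from z = 0 to the seat underside.


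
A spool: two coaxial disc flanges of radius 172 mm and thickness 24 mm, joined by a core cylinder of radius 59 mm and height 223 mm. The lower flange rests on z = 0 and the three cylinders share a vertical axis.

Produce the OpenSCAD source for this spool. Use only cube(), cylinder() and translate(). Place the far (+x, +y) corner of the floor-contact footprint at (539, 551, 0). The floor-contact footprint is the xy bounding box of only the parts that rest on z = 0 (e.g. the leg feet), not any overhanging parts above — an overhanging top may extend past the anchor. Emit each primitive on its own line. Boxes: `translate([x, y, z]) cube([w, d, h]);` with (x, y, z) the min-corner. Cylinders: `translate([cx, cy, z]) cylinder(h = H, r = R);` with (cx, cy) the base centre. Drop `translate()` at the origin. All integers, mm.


translate([367, 379, 0]) cylinder(h = 24, r = 172);
translate([367, 379, 24]) cylinder(h = 223, r = 59);
translate([367, 379, 247]) cylinder(h = 24, r = 172);


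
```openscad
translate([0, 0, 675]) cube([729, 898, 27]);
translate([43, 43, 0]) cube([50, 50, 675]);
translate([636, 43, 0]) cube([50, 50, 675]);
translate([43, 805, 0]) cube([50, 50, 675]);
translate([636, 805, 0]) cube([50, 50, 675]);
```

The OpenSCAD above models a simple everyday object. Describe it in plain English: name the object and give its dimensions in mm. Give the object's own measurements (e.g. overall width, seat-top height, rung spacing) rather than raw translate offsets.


A rectangular dining table. The top is 729×898×27 mm with its upper surface at z = 702 mm. It stands on four 50×50 mm square legs, each inset 43 mm from the nearest pair of top edges, running from the floor to the underside of the top.


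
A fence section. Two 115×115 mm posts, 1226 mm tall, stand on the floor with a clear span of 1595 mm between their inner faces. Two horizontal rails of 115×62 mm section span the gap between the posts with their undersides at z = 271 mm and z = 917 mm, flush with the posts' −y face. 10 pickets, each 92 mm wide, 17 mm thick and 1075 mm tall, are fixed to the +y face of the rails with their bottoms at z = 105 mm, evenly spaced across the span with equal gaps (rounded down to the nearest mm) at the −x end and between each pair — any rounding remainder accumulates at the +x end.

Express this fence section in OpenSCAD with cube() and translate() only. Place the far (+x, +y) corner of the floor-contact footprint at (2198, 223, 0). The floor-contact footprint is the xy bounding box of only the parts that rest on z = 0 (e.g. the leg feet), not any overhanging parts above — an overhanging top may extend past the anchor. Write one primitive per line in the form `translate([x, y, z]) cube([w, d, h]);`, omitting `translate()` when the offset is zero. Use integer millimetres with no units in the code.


translate([373, 108, 0]) cube([115, 115, 1226]);
translate([2083, 108, 0]) cube([115, 115, 1226]);
translate([488, 108, 271]) cube([1595, 115, 62]);
translate([488, 108, 917]) cube([1595, 115, 62]);
translate([549, 223, 105]) cube([92, 17, 1075]);
translate([702, 223, 105]) cube([92, 17, 1075]);
translate([855, 223, 105]) cube([92, 17, 1075]);
translate([1008, 223, 105]) cube([92, 17, 1075]);
translate([1161, 223, 105]) cube([92, 17, 1075]);
translate([1314, 223, 105]) cube([92, 17, 1075]);
translate([1467, 223, 105]) cube([92, 17, 1075]);
translate([1620, 223, 105]) cube([92, 17, 1075]);
translate([1773, 223, 105]) cube([92, 17, 1075]);
translate([1926, 223, 105]) cube([92, 17, 1075]);


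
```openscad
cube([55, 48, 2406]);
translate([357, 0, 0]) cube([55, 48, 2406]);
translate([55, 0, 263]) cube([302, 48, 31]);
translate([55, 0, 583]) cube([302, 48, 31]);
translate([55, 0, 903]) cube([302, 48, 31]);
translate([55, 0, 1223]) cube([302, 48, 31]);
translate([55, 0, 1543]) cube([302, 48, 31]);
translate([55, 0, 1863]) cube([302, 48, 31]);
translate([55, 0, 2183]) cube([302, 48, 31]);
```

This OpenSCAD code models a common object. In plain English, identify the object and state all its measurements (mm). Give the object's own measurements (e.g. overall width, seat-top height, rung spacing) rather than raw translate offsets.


A straight ladder. Two 55×48 mm vertical rails, 2406 mm tall, stand 412 mm apart (outside-to-outside) with their front faces coplanar on the −y side. 7 rungs, each 48 mm deep and 31 mm tall, span between the inner faces of the rails, front faces flush with the rails. The lowest rung's underside is at z = 263 mm and rungs are spaced 320 mm apart (underside to underside).


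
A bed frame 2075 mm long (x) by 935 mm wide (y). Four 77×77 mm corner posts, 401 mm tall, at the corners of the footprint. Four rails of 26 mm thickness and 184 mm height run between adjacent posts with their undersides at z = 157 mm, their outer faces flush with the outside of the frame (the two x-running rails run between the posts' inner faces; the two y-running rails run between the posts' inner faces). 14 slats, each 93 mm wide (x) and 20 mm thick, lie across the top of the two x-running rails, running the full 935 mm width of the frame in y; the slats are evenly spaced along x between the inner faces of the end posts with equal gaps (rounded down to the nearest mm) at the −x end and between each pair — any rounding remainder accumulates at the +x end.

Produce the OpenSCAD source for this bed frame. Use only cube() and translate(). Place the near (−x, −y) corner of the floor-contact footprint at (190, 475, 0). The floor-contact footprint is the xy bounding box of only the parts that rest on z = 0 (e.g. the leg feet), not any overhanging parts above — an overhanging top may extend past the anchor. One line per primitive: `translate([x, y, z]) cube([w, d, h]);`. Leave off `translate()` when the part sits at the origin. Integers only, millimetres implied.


translate([190, 475, 0]) cube([77, 77, 401]);
translate([190, 1333, 0]) cube([77, 77, 401]);
translate([2188, 475, 0]) cube([77, 77, 401]);
translate([2188, 1333, 0]) cube([77, 77, 401]);
translate([267, 475, 157]) cube([1921, 26, 184]);
translate([267, 1384, 157]) cube([1921, 26, 184]);
translate([190, 552, 157]) cube([26, 781, 184]);
translate([2239, 552, 157]) cube([26, 781, 184]);
translate([308, 475, 341]) cube([93, 935, 20]);
translate([442, 475, 341]) cube([93, 935, 20]);
translate([576, 475, 341]) cube([93, 935, 20]);
translate([710, 475, 341]) cube([93, 935, 20]);
translate([844, 475, 341]) cube([93, 935, 20]);
translate([978, 475, 341]) cube([93, 935, 20]);
translate([1112, 475, 341]) cube([93, 935, 20]);
translate([1246, 475, 341]) cube([93, 935, 20]);
translate([1380, 475, 341]) cube([93, 935, 20]);
translate([1514, 475, 341]) cube([93, 935, 20]);
translate([1648, 475, 341]) cube([93, 935, 20]);
translate([1782, 475, 341]) cube([93, 935, 20]);
translate([1916, 475, 341]) cube([93, 935, 20]);
translate([2050, 475, 341]) cube([93, 935, 20]);


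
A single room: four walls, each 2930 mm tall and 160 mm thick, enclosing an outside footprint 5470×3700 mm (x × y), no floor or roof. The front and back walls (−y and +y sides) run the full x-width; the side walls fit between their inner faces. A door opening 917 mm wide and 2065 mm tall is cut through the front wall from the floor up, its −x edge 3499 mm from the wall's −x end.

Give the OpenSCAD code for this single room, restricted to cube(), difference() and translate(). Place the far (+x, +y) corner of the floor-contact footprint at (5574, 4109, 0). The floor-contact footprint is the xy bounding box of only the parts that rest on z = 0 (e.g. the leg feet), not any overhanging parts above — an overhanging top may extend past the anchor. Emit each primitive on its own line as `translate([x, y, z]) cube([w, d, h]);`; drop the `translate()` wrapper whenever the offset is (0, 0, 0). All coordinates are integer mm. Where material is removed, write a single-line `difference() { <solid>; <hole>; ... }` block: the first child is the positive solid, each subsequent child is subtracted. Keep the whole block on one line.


difference() { translate([104, 409, 0]) cube([5470, 160, 2930]); translate([3603, 409, 0]) cube([917, 160, 2065]); }
translate([104, 3949, 0]) cube([5470, 160, 2930]);
translate([104, 569, 0]) cube([160, 3380, 2930]);
translate([5414, 569, 0]) cube([160, 3380, 2930]);


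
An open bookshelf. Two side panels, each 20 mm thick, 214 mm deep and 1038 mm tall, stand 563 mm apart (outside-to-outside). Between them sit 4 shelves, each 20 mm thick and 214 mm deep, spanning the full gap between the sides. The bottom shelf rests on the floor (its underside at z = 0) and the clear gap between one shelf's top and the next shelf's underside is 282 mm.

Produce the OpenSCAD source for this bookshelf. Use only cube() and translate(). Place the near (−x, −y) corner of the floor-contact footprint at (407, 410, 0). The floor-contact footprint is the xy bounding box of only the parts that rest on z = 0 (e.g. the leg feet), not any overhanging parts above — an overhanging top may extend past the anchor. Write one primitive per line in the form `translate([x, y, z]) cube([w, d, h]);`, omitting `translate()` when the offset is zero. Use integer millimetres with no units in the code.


translate([407, 410, 0]) cube([20, 214, 1038]);
translate([950, 410, 0]) cube([20, 214, 1038]);
translate([427, 410, 0]) cube([523, 214, 20]);
translate([427, 410, 302]) cube([523, 214, 20]);
translate([427, 410, 604]) cube([523, 214, 20]);
translate([427, 410, 906]) cube([523, 214, 20]);


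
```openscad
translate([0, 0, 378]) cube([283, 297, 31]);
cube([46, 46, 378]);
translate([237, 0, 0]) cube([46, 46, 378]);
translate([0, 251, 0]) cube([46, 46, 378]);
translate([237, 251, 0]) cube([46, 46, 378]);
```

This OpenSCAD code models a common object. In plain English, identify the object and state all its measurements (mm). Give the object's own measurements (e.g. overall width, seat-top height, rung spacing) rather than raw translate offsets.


A simple wooden stool: a rectangular seat 283 mm (x) by 297 mm (y), 31 mm thick, top face at z = 409 mm, on four square legs, each 46×46 mm in cross-section. The legs rest on z = 0, each flush with a corner of the seat.


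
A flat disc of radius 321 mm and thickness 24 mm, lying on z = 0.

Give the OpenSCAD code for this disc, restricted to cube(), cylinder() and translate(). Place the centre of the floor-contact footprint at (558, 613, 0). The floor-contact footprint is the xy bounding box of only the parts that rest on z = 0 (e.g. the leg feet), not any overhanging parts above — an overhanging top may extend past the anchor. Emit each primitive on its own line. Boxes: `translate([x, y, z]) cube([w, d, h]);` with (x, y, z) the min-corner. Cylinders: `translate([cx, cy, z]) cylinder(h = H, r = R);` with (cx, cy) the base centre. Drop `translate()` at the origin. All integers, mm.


translate([558, 613, 0]) cylinder(h = 24, r = 321);


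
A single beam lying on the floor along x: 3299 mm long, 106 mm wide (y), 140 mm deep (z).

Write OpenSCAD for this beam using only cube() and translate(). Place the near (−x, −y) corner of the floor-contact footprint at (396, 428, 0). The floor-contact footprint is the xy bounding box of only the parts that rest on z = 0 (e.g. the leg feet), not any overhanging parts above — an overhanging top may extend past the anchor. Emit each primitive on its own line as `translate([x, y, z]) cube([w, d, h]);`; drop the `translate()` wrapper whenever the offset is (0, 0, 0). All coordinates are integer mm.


translate([396, 428, 0]) cube([3299, 106, 140]);


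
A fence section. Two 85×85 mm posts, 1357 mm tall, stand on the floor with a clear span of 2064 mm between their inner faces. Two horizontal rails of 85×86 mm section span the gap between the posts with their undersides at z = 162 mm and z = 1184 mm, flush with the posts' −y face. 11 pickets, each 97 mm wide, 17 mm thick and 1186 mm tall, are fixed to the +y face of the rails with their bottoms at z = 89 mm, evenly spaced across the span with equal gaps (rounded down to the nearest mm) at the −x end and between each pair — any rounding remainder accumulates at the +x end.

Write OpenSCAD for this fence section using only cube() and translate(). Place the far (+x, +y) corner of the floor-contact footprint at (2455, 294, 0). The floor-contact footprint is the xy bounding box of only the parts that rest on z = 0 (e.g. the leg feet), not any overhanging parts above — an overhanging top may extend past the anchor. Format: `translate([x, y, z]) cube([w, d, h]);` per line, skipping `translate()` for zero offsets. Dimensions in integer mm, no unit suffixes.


translate([221, 209, 0]) cube([85, 85, 1357]);
translate([2370, 209, 0]) cube([85, 85, 1357]);
translate([306, 209, 162]) cube([2064, 85, 86]);
translate([306, 209, 1184]) cube([2064, 85, 86]);
translate([389, 294, 89]) cube([97, 17, 1186]);
translate([569, 294, 89]) cube([97, 17, 1186]);
translate([749, 294, 89]) cube([97, 17, 1186]);
translate([929, 294, 89]) cube([97, 17, 1186]);
translate([1109, 294, 89]) cube([97, 17, 1186]);
translate([1289, 294, 89]) cube([97, 17, 1186]);
translate([1469, 294, 89]) cube([97, 17, 1186]);
translate([1649, 294, 89]) cube([97, 17, 1186]);
translate([1829, 294, 89]) cube([97, 17, 1186]);
translate([2009, 294, 89]) cube([97, 17, 1186]);
translate([2189, 294, 89]) cube([97, 17, 1186]);


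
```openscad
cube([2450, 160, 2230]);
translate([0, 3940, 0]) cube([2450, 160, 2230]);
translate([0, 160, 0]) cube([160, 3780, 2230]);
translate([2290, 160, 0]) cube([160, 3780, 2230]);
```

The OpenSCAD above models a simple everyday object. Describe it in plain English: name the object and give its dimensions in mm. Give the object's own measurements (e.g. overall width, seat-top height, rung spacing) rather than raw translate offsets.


The wall frame of a small rectangular building: four walls, each 2230 mm tall and 160 mm thick, enclosing a footprint 2450 mm (x) by 4100 mm (y) outside-to-outside, with no floor or roof. The front and back walls (the −y and +y sides) span the full width; the two side walls fit between them.


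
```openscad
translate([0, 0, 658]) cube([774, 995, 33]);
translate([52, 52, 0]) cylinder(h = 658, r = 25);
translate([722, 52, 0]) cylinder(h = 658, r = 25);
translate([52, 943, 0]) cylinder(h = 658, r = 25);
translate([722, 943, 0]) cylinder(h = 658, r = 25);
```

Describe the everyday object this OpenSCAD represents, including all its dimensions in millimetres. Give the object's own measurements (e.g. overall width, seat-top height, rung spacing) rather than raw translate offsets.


A rectangular dining table. The top is 774×995×33 mm with its upper surface at z = 691 mm. It stands on four round legs of 50 mm diameter, each leg's bounding box inset 27 mm from the nearest pair of top edges, running from the floor to the underside of the top.


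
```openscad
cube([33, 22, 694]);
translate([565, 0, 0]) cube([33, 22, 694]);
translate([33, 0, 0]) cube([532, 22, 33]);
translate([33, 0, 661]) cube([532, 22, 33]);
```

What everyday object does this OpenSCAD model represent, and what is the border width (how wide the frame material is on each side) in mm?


A picture frame. The border width is 33 mm.

Four thin pieces enclosing a rectangular opening — a picture frame. The two full-height stiles are 694 mm tall; the top rail sits at z = 661 and is 33 mm tall, so the border above the opening is 694 − 661 = 33 mm, matching the stile x-width.


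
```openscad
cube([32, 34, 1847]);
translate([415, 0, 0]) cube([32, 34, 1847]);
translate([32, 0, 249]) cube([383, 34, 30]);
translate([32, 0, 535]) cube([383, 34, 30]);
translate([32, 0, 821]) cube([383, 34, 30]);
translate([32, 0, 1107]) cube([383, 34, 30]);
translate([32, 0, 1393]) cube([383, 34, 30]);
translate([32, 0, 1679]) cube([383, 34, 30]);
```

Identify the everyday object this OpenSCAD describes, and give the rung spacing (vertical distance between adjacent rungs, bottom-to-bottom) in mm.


A ladder. The rung spacing is 286 mm.

Two tall 32×34 posts with 6 short bars between them — a ladder. Adjacent rungs sit at z = 249 and z = 535, so the spacing is 535 − 249 = 286 mm.


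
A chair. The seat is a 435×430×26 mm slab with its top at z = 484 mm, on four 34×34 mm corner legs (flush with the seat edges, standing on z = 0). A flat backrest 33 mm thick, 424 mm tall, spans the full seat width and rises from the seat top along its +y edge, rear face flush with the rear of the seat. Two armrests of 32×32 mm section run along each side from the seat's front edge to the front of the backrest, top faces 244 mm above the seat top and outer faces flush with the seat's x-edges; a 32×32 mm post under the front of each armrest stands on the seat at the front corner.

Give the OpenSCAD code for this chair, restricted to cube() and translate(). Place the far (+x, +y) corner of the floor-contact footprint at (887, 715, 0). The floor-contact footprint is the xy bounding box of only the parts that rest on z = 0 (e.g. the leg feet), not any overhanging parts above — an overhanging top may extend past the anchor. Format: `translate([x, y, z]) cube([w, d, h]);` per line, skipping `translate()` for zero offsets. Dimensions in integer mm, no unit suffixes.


translate([452, 285, 458]) cube([435, 430, 26]);
translate([452, 285, 0]) cube([34, 34, 458]);
translate([853, 285, 0]) cube([34, 34, 458]);
translate([452, 681, 0]) cube([34, 34, 458]);
translate([853, 681, 0]) cube([34, 34, 458]);
translate([452, 682, 484]) cube([435, 33, 424]);
translate([452, 285, 696]) cube([32, 397, 32]);
translate([855, 285, 696]) cube([32, 397, 32]);
translate([452, 285, 484]) cube([32, 32, 212]);
translate([855, 285, 484]) cube([32, 32, 212]);


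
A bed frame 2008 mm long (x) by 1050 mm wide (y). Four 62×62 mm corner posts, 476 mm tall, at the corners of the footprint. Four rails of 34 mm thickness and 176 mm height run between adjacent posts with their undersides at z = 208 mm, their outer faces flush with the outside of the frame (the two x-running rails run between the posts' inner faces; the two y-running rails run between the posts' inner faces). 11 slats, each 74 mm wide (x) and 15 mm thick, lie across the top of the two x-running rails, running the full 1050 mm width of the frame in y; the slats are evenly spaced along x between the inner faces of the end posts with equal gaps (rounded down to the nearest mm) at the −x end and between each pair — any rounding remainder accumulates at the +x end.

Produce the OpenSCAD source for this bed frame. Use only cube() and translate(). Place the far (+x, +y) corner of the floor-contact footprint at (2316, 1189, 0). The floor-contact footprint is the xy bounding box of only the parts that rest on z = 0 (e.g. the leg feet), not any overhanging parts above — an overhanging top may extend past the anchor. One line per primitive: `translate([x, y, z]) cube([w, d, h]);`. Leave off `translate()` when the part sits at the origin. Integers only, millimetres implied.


translate([308, 139, 0]) cube([62, 62, 476]);
translate([308, 1127, 0]) cube([62, 62, 476]);
translate([2254, 139, 0]) cube([62, 62, 476]);
translate([2254, 1127, 0]) cube([62, 62, 476]);
translate([370, 139, 208]) cube([1884, 34, 176]);
translate([370, 1155, 208]) cube([1884, 34, 176]);
translate([308, 201, 208]) cube([34, 926, 176]);
translate([2282, 201, 208]) cube([34, 926, 176]);
translate([459, 139, 384]) cube([74, 1050, 15]);
translate([622, 139, 384]) cube([74, 1050, 15]);
translate([785, 139, 384]) cube([74, 1050, 15]);
translate([948, 139, 384]) cube([74, 1050, 15]);
translate([1111, 139, 384]) cube([74, 1050, 15]);
translate([1274, 139, 384]) cube([74, 1050, 15]);
translate([1437, 139, 384]) cube([74, 1050, 15]);
translate([1600, 139, 384]) cube([74, 1050, 15]);
translate([1763, 139, 384]) cube([74, 1050, 15]);
translate([1926, 139, 384]) cube([74, 1050, 15]);
translate([2089, 139, 384]) cube([74, 1050, 15]);


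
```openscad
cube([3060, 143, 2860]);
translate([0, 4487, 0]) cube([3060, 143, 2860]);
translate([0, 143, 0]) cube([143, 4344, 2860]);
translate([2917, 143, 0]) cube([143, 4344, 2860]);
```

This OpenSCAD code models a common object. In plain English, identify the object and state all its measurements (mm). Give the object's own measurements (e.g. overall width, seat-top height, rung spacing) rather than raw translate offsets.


The wall frame of a small rectangular building: four walls, each 2860 mm tall and 143 mm thick, enclosing a footprint 3060 mm (x) by 4630 mm (y) outside-to-outside, with no floor or roof. The front and back walls (the −y and +y sides) span the full width; the two side walls fit between them.


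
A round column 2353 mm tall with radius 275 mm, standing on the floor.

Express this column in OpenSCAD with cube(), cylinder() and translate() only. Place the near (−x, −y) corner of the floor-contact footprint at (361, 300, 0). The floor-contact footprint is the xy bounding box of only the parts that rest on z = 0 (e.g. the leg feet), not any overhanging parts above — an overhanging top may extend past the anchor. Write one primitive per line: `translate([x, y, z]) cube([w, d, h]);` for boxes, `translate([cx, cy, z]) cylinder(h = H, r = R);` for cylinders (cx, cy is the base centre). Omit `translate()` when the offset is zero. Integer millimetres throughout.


translate([636, 575, 0]) cylinder(h = 2353, r = 275);


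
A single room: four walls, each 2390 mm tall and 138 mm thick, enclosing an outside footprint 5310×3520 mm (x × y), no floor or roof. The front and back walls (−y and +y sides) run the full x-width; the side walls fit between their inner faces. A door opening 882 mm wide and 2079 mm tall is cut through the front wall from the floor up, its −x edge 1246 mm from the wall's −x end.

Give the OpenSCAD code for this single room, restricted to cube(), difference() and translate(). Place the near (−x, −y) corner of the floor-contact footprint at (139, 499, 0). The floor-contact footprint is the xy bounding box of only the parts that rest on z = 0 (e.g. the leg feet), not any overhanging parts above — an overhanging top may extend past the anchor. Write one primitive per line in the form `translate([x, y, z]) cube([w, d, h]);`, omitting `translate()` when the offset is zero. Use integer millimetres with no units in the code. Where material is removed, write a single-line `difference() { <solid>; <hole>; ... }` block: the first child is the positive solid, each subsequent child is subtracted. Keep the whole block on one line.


difference() { translate([139, 499, 0]) cube([5310, 138, 2390]); translate([1385, 499, 0]) cube([882, 138, 2079]); }
translate([139, 3881, 0]) cube([5310, 138, 2390]);
translate([139, 637, 0]) cube([138, 3244, 2390]);
translate([5311, 637, 0]) cube([138, 3244, 2390]);


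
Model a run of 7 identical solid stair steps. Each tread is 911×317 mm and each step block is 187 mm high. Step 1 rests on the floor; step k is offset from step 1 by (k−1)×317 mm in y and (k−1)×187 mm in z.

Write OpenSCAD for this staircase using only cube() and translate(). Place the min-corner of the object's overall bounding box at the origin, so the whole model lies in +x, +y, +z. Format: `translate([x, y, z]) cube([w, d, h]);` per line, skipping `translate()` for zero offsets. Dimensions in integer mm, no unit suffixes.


cube([911, 317, 187]);
translate([0, 317, 187]) cube([911, 317, 187]);
translate([0, 634, 374]) cube([911, 317, 187]);
translate([0, 951, 561]) cube([911, 317, 187]);
translate([0, 1268, 748]) cube([911, 317, 187]);
translate([0, 1585, 935]) cube([911, 317, 187]);
translate([0, 1902, 1122]) cube([911, 317, 187]);


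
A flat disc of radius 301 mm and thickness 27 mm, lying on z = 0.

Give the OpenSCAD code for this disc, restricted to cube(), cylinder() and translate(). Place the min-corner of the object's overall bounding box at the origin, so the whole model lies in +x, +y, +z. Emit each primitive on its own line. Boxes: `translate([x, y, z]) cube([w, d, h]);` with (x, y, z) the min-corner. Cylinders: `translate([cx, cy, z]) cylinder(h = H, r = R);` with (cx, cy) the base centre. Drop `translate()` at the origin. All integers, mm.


translate([301, 301, 0]) cylinder(h = 27, r = 301);


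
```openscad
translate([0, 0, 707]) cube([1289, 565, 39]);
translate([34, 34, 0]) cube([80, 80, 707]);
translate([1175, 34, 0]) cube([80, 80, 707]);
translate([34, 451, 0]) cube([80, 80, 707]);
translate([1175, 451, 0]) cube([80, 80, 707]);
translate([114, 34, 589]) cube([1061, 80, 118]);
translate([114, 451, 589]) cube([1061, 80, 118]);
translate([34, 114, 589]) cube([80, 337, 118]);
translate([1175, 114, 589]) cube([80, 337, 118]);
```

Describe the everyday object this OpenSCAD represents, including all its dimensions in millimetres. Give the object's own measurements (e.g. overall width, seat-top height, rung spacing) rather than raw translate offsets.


A table: top 1289 mm (x) × 565 mm (y), 39 mm thick, upper face at z = 746 mm, on four 80×80 mm square legs, each inset 34 mm from the nearest pair of top edges from z = 0 to the bottom of the top. Four apron rails, 80 mm thick and 118 mm tall, run between adjacent legs with their top edges flush with the underside of the top and their outer faces flush with the legs' outer faces.


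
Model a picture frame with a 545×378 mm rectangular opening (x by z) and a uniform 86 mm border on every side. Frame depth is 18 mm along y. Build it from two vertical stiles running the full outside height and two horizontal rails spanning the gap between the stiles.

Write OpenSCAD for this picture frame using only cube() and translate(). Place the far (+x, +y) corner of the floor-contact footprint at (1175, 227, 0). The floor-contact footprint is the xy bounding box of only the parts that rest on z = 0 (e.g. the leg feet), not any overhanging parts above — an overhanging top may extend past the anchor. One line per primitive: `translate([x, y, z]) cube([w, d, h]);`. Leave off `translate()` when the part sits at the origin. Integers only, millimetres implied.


translate([458, 209, 0]) cube([86, 18, 550]);
translate([1089, 209, 0]) cube([86, 18, 550]);
translate([544, 209, 0]) cube([545, 18, 86]);
translate([544, 209, 464]) cube([545, 18, 86]);


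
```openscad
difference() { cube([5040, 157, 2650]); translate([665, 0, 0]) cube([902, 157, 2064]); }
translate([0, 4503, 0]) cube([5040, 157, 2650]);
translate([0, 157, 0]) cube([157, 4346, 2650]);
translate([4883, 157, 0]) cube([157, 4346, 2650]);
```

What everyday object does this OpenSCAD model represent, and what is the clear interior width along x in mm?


A single room. The interior width is 4726 mm.

Four walls enclosing a rectangle with a door in the front wall — a room. Outside width 5040 minus two 157 mm walls gives 4726 mm.


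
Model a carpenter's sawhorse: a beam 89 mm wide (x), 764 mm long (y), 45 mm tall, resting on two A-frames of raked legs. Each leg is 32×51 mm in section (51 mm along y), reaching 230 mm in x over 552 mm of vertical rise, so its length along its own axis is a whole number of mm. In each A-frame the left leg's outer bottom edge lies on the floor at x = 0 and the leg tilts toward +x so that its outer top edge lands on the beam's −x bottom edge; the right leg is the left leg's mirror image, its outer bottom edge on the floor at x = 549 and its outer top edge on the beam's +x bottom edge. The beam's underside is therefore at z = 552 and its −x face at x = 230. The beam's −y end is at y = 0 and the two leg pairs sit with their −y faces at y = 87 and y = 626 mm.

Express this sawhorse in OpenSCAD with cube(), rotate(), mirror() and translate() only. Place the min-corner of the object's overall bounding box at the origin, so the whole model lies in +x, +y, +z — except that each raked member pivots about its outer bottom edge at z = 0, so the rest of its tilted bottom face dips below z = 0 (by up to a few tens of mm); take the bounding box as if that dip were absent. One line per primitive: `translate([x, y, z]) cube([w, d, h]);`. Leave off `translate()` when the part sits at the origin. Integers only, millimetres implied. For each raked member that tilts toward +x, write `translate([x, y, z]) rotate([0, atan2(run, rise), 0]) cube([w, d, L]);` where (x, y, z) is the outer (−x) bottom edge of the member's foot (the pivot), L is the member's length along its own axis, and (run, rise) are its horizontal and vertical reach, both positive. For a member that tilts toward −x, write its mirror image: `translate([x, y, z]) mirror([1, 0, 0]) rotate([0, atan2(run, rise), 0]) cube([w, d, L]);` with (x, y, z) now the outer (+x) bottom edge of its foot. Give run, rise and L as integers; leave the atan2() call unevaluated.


translate([230, 0, 552]) cube([89, 764, 45]);
translate([0, 87, 0]) rotate([0, atan2(230, 552), 0]) cube([32, 51, 598]);
translate([549, 87, 0]) mirror([1, 0, 0]) rotate([0, atan2(230, 552), 0]) cube([32, 51, 598]);
translate([0, 626, 0]) rotate([0, atan2(230, 552), 0]) cube([32, 51, 598]);
translate([549, 626, 0]) mirror([1, 0, 0]) rotate([0, atan2(230, 552), 0]) cube([32, 51, 598]);


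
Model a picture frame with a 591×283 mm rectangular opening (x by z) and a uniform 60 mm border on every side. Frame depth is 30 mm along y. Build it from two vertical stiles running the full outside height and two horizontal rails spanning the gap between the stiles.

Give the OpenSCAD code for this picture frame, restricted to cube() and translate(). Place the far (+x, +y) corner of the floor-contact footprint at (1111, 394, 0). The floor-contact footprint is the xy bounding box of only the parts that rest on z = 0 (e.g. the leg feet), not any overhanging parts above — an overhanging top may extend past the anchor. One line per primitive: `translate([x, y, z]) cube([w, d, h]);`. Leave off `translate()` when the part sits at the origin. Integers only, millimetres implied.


translate([400, 364, 0]) cube([60, 30, 403]);
translate([1051, 364, 0]) cube([60, 30, 403]);
translate([460, 364, 0]) cube([591, 30, 60]);
translate([460, 364, 343]) cube([591, 30, 60]);


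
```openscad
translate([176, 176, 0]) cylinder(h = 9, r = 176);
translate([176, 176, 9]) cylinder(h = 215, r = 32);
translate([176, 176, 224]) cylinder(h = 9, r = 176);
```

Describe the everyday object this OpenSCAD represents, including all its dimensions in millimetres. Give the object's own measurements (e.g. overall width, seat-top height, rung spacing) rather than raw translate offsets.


A spool: two coaxial disc flanges of radius 176 mm and thickness 9 mm, joined by a core cylinder of radius 32 mm and height 215 mm. The lower flange rests on z = 0 and the three cylinders share a vertical axis.


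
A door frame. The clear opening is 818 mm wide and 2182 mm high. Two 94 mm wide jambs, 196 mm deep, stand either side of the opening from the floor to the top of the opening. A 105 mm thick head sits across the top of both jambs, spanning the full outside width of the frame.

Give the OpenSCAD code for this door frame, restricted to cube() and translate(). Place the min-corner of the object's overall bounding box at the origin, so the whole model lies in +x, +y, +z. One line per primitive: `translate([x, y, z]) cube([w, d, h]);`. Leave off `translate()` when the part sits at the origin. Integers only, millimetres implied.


cube([94, 196, 2182]);
translate([912, 0, 0]) cube([94, 196, 2182]);
translate([0, 0, 2182]) cube([1006, 196, 105]);


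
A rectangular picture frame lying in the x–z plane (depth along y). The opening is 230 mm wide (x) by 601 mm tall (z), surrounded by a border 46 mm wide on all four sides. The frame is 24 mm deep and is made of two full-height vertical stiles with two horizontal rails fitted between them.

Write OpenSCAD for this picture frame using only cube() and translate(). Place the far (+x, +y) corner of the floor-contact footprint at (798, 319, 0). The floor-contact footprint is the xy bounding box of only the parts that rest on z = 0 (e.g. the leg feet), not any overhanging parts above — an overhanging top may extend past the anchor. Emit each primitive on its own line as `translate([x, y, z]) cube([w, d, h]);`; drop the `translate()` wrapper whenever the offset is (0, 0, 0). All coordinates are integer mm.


translate([476, 295, 0]) cube([46, 24, 693]);
translate([752, 295, 0]) cube([46, 24, 693]);
translate([522, 295, 0]) cube([230, 24, 46]);
translate([522, 295, 647]) cube([230, 24, 46]);


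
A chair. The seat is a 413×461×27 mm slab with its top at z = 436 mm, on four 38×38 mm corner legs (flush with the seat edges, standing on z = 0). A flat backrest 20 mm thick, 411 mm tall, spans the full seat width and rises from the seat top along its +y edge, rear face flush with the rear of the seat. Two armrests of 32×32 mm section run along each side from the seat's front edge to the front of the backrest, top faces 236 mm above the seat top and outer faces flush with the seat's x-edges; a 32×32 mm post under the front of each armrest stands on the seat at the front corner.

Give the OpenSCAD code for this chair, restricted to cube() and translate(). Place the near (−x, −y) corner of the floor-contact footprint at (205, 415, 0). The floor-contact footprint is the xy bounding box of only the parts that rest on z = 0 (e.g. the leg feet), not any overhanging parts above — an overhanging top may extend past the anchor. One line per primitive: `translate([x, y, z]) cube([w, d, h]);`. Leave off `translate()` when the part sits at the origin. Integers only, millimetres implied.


// leg_h = 436 - 27 = 409
// arm post h = 236 - 32 = 204
translate([205, 415, 409]) cube([413, 461, 27]);
translate([205, 415, 0]) cube([38, 38, 409]);
translate([580, 415, 0]) cube([38, 38, 409]);
translate([205, 838, 0]) cube([38, 38, 409]);
translate([580, 838, 0]) cube([38, 38, 409]);
translate([205, 856, 436]) cube([413, 20, 411]);
translate([205, 415, 640]) cube([32, 441, 32]);
translate([586, 415, 640]) cube([32, 441, 32]);
translate([205, 415, 436]) cube([32, 32, 204]);
translate([586, 415, 436]) cube([32, 32, 204]);


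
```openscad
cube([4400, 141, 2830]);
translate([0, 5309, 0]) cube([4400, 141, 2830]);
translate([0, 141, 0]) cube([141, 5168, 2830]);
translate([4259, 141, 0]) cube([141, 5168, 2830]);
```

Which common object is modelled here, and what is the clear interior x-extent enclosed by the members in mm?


A house (or room) frame. The interior width is 4118 mm.

Four 2830 mm walls enclosing a rectangle with no floor or roof — a room or house frame. Outside width is 4400 mm and wall thickness is 141 mm, so the interior width is 4400 − 2 × 141 = 4118 mm.


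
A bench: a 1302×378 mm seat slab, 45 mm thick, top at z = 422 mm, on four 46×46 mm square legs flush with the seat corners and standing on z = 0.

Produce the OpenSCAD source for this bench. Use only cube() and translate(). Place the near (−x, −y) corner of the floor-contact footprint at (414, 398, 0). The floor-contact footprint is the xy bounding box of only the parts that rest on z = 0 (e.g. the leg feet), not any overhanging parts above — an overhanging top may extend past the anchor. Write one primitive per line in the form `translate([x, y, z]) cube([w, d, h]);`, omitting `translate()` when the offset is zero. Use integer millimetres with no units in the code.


translate([414, 398, 377]) cube([1302, 378, 45]);
translate([414, 398, 0]) cube([46, 46, 377]);
translate([414, 730, 0]) cube([46, 46, 377]);
translate([1670, 398, 0]) cube([46, 46, 377]);
translate([1670, 730, 0]) cube([46, 46, 377]);
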